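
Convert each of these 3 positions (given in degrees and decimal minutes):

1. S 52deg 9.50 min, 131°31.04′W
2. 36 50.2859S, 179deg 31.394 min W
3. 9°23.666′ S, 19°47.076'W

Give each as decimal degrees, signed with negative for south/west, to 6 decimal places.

Point 1:
  φ: 9.5′ = 0.158333°; total 52.1583333
  S → negative
  Longitude: 131 + 31.04/60 = 131.5173333
  W → negative
Point 2:
  φ: 50.2859′ = 0.838098°; total 36.8380983
  S → negative
  Lon: 31.394′ = 0.523233°; total 179.5232333
  W → negative
Point 3:
  Lat: 23.666′ = 0.394433°; total 9.3944333
  S → negative
  Lon: 47.076′ = 0.784600°; total 19.7846000
  hemisphere W, so the sign is −

1. -52.158333, -131.517333
2. -36.838098, -179.523233
3. -9.394433, -19.784600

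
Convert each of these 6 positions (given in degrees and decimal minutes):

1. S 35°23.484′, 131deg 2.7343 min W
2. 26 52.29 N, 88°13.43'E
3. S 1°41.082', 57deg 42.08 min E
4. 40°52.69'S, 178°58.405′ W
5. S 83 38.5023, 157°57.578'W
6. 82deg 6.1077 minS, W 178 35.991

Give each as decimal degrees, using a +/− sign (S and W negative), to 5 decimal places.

1. -35.39140, -131.04557
2. 26.87150, 88.22383
3. -1.68470, 57.70133
4. -40.87817, -178.97342
5. -83.64171, -157.95963
6. -82.10180, -178.59985

Point 1:
  Latitude: 23.484′ = 0.391400°; total 35.391400
  S → negative
  λ: 131 + 2.7343/60 = 131.045572
  W ⇒ negate
Point 2:
  Lat: 26 + 52.29/60 = 26.871500
  N → positive
  Longitude: 88 + 13.43/60 = 88.223833
  E ⇒ keep positive
Point 3:
  Latitude: 1 + 41.082/60 = 1.684700
  S → negative
  Longitude: 42.08′ = 0.701333°; total 57.701333
  E ⇒ keep positive
Point 4:
  φ: 40 + 52.69/60 = 40.878167
  S → negative
  Lon: 58.405′ = 0.973417°; total 178.973417
  W ⇒ negate
Point 5:
  φ: 38.5023′ = 0.641705°; total 83.641705
  S ⇒ negate
  Lon: 157 + 57.578/60 = 157.959633
  W ⇒ negate
Point 6:
  Lat: 6.1077′ = 0.101795°; total 82.101795
  hemisphere S, so the sign is −
  λ: 35.991′ = 0.599850°; total 178.599850
  W → negative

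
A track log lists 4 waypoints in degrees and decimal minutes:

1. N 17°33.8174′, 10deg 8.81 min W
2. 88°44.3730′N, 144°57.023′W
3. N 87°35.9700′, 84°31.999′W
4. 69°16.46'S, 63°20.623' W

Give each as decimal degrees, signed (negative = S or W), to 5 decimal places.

Point 1:
  Latitude: 17 + 33.8174/60 = 17.563623
  N → positive
  λ: 10 + 8.81/60 = 10.146833
  hemisphere W, so the sign is −
Point 2:
  φ: 88 + 44.373/60 = 88.739550
  N → positive
  λ: 144 + 57.023/60 = 144.950383
  hemisphere W, so the sign is −
Point 3:
  Lat: 87 + 35.97/60 = 87.599500
  N ⇒ keep positive
  Longitude: 31.999′ = 0.533317°; total 84.533317
  W ⇒ negate
Point 4:
  Latitude: 16.46′ = 0.274333°; total 69.274333
  S ⇒ negate
  λ: 63 + 20.623/60 = 63.343717
  W → negative

1. 17.56362, -10.14683
2. 88.73955, -144.95038
3. 87.59950, -84.53332
4. -69.27433, -63.34372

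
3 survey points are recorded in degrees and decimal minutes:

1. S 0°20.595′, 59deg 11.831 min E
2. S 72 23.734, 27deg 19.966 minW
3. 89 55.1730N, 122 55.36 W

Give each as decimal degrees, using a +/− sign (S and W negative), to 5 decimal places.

1. -0.34325, 59.19718
2. -72.39557, -27.33277
3. 89.91955, -122.92267

Point 1:
  Lat: 20.595′ = 0.343250°; total 0.343250
  hemisphere S, so the sign is −
  Lon: 11.831′ = 0.197183°; total 59.197183
  E → positive
Point 2:
  Latitude: 72 + 23.734/60 = 72.395567
  S ⇒ negate
  λ: 19.966′ = 0.332767°; total 27.332767
  W ⇒ negate
Point 3:
  Lat: 89 + 55.173/60 = 89.919550
  N ⇒ keep positive
  λ: 55.36′ = 0.922667°; total 122.922667
  W → negative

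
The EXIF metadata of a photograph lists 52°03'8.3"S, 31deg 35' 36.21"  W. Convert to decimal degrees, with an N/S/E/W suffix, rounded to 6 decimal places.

52.052306° S, 31.593392° W

φ: 52 + 3/60 + 8.3/3600 = 52.0523056
λ: 35′ + 36.21″ = 35.60350′; 31 + 35.60350/60 = 31.5933917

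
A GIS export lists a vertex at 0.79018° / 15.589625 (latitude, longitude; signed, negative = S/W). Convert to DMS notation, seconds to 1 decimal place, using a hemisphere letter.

Lat: whole degrees 0; 47.41080′ → 47′ and 24.648″
Longitude: 0.589625 × 60 = 35.37750′ → 35′, remainder × 60 = 22.650″

0°47′24.6″ N, 15°35′22.7″ E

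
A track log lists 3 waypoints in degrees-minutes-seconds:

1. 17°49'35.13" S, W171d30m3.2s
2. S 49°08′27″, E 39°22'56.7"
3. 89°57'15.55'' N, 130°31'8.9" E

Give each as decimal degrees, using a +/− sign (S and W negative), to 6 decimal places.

1. -17.826425, -171.500889
2. -49.140833, 39.382417
3. 89.954319, 130.519139

Point 1:
  φ: 17° + 49/60 + 35.13/3600 = 17 + 0.816667 + 0.009758 = 17.8264250
  S → negative
  Longitude: 30′ + 3.2″ = 30.05333′; 171 + 30.05333/60 = 171.5008889
  W ⇒ negate
Point 2:
  φ: 49° + 8/60 + 27/3600 = 49 + 0.133333 + 0.007500 = 49.1408333
  S ⇒ negate
  Longitude: 39 + 22/60 + 56.7/3600 = 39.3824167
  E ⇒ keep positive
Point 3:
  Latitude: 89 + 57/60 + 15.55/3600 = 89.9543194
  N → positive
  Longitude: 130° + 31/60 + 8.9/3600 = 130 + 0.516667 + 0.002472 = 130.5191389
  E ⇒ keep positive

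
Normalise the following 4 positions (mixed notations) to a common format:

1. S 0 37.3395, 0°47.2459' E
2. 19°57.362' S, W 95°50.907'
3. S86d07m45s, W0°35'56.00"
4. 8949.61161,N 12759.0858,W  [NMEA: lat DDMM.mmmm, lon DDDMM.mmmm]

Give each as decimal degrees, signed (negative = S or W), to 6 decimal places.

Point 1:
  Lat: 0 + 37.3395/60 = 0.6223250
  hemisphere S, so the sign is −
  Longitude: 47.2459′ = 0.787432°; total 0.7874317
  E → positive
Point 2:
  φ: 19 + 57.362/60 = 19.9560333
  S ⇒ negate
  Lon: 50.907′ = 0.848450°; total 95.8484500
  W → negative
Point 3:
  Lat: 86° + 7/60 + 45/3600 = 86 + 0.116667 + 0.012500 = 86.1291667
  hemisphere S, so the sign is −
  Longitude: 35′ + 56″ = 35.93333′; 0 + 35.93333/60 = 0.5988889
  hemisphere W, so the sign is −
Point 4:
  Lat: split at 2 digits → 89° and 49.61161′; 89 + 49.61161/60 = 89.8268602
  N ⇒ keep positive
  λ: split at 3 digits → 127° and 59.0858′; 127 + 59.0858/60 = 127.9847633
  W ⇒ negate

1. -0.622325, 0.787432
2. -19.956033, -95.848450
3. -86.129167, -0.598889
4. 89.826860, -127.984763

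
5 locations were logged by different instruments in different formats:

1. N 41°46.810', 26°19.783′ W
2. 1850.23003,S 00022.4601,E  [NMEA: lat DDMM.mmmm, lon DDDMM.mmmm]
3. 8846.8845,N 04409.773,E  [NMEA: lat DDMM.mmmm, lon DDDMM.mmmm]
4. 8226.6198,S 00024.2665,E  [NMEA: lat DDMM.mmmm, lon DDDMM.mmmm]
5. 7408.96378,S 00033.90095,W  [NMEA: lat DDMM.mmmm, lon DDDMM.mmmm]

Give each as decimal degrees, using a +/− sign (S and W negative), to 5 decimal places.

1. 41.78017, -26.32972
2. -18.83717, 0.37434
3. 88.78141, 44.16288
4. -82.44366, 0.40444
5. -74.14940, -0.56502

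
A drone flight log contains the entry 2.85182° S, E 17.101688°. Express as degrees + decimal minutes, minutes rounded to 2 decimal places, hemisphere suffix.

2° 51.11′ S, 17° 6.10′ E

φ: 2° + 0.851820 × 60 = 2° 51.1092′
Lon: 17° + 0.101688 × 60 = 17° 6.1013′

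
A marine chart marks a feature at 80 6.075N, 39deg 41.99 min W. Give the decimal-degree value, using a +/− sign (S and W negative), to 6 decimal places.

80.101250, -39.699833

φ: 80 + 6.075/60 = 80.1012500
N ⇒ keep positive
Longitude: 39 + 41.99/60 = 39.6998333
W ⇒ negate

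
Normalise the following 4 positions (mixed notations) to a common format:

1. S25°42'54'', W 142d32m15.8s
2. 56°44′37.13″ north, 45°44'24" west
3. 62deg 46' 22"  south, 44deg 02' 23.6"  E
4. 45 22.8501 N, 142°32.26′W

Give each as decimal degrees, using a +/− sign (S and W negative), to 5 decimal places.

1. -25.71500, -142.53772
2. 56.74365, -45.74000
3. -62.77278, 44.03989
4. 45.38084, -142.53767

Point 1:
  Lat: 25 + 42/60 + 54/3600 = 25.715000
  S ⇒ negate
  Lon: 142° + 32/60 + 15.8/3600 = 142 + 0.533333 + 0.004389 = 142.537722
  W ⇒ negate
Point 2:
  φ: 56 + 44/60 + 37.13/3600 = 56.743647
  N ⇒ keep positive
  λ: 45 + 44/60 + 24/3600 = 45.740000
  W ⇒ negate
Point 3:
  Lat: 62 + 46/60 + 22/3600 = 62.772778
  S → negative
  Lon: 2′ + 23.6″ = 2.39333′; 44 + 2.39333/60 = 44.039889
  E → positive
Point 4:
  Latitude: 45 + 22.8501/60 = 45.380835
  N ⇒ keep positive
  Lon: 142 + 32.26/60 = 142.537667
  W ⇒ negate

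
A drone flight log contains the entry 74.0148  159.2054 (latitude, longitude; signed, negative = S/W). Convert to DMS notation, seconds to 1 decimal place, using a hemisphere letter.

74°00′53.3″ N, 159°12′19.4″ E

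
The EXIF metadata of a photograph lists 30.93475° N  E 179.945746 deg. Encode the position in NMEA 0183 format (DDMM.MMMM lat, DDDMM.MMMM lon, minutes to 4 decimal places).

φ: minutes = (30.934750 − 30) × 60 = 56.085000
Longitude: 179° + 0.945746 × 60 = 179° 56.744760′

3056.0850,N / 17956.7448,E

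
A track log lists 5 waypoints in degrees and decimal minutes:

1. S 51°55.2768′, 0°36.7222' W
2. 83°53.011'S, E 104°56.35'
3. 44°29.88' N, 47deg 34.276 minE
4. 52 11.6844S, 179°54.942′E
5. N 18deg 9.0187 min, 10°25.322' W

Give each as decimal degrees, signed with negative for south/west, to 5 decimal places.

1. -51.92128, -0.61204
2. -83.88352, 104.93917
3. 44.49800, 47.57127
4. -52.19474, 179.91570
5. 18.15031, -10.42203

Point 1:
  Latitude: 55.2768′ = 0.921280°; total 51.921280
  S ⇒ negate
  λ: 36.7222′ = 0.612037°; total 0.612037
  W → negative
Point 2:
  Lat: 53.011′ = 0.883517°; total 83.883517
  hemisphere S, so the sign is −
  Longitude: 104 + 56.35/60 = 104.939167
  E → positive
Point 3:
  Latitude: 29.88′ = 0.498000°; total 44.498000
  N ⇒ keep positive
  Longitude: 34.276′ = 0.571267°; total 47.571267
  E ⇒ keep positive
Point 4:
  Lat: 52 + 11.6844/60 = 52.194740
  S ⇒ negate
  Lon: 179 + 54.942/60 = 179.915700
  E ⇒ keep positive
Point 5:
  Latitude: 18 + 9.0187/60 = 18.150312
  N ⇒ keep positive
  Lon: 10 + 25.322/60 = 10.422033
  W → negative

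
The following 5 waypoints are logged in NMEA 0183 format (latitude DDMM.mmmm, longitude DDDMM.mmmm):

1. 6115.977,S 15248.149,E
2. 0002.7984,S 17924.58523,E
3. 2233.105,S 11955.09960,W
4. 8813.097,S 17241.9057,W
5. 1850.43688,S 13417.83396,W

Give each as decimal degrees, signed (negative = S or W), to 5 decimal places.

1. -61.26628, 152.80248
2. -0.04664, 179.40975
3. -22.55175, -119.91833
4. -88.21828, -172.69843
5. -18.84061, -134.29723

Point 1:
  φ: split at 2 digits → 61° and 15.977′; 61 + 15.977/60 = 61.266283
  S ⇒ negate
  Lon: split at 3 digits → 152° and 48.149′; 152 + 48.149/60 = 152.802483
  E → positive
Point 2:
  φ: degrees = first 2 digits = 0, minutes = 2.7984; 0 + 2.7984/60 = 0.046640
  hemisphere S, so the sign is −
  Lon: degrees = first 3 digits = 179, minutes = 24.58523; 179 + 24.58523/60 = 179.409754
  E → positive
Point 3:
  Latitude: degrees = first 2 digits = 22, minutes = 33.105; 22 + 33.105/60 = 22.551750
  hemisphere S, so the sign is −
  Lon: split at 3 digits → 119° and 55.0996′; 119 + 55.0996/60 = 119.918327
  W ⇒ negate
Point 4:
  Latitude: split at 2 digits → 88° and 13.097′; 88 + 13.097/60 = 88.218283
  S → negative
  Longitude: split at 3 digits → 172° and 41.9057′; 172 + 41.9057/60 = 172.698428
  hemisphere W, so the sign is −
Point 5:
  Latitude: degrees = first 2 digits = 18, minutes = 50.43688; 18 + 50.43688/60 = 18.840615
  hemisphere S, so the sign is −
  Lon: split at 3 digits → 134° and 17.83396′; 134 + 17.83396/60 = 134.297233
  hemisphere W, so the sign is −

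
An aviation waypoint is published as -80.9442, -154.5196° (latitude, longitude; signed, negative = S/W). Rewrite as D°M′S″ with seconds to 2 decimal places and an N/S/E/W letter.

80°56′39.12″ S, 154°31′10.56″ W

Latitude is negative → S; |value| = 80.944200
φ: 0.944200 × 60 = 56.65200′ → 56′, remainder × 60 = 39.1200″
Longitude is negative → W; |value| = 154.519600
λ: 0.519600° → 31.17600′; 0.17600 × 60 = 10.5600″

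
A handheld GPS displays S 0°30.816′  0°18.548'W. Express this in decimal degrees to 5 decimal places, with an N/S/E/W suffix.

Lat: 30.816′ = 0.513600°; total 0.513600
Lon: 18.548′ = 0.309133°; total 0.309133

0.51360° S, 0.30913° W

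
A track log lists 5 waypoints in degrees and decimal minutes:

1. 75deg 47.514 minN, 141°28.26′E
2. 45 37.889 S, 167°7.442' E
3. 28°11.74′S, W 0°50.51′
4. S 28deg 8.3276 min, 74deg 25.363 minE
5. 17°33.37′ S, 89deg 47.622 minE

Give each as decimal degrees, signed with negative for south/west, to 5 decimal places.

Point 1:
  φ: 47.514′ = 0.791900°; total 75.791900
  N → positive
  Longitude: 141 + 28.26/60 = 141.471000
  E ⇒ keep positive
Point 2:
  φ: 45 + 37.889/60 = 45.631483
  S ⇒ negate
  λ: 167 + 7.442/60 = 167.124033
  E → positive
Point 3:
  φ: 28 + 11.74/60 = 28.195667
  hemisphere S, so the sign is −
  Longitude: 50.51′ = 0.841833°; total 0.841833
  W ⇒ negate
Point 4:
  φ: 8.3276′ = 0.138793°; total 28.138793
  hemisphere S, so the sign is −
  λ: 25.363′ = 0.422717°; total 74.422717
  E → positive
Point 5:
  Latitude: 17 + 33.37/60 = 17.556167
  S → negative
  Longitude: 47.622′ = 0.793700°; total 89.793700
  E → positive

1. 75.79190, 141.47100
2. -45.63148, 167.12403
3. -28.19567, -0.84183
4. -28.13879, 74.42272
5. -17.55617, 89.79370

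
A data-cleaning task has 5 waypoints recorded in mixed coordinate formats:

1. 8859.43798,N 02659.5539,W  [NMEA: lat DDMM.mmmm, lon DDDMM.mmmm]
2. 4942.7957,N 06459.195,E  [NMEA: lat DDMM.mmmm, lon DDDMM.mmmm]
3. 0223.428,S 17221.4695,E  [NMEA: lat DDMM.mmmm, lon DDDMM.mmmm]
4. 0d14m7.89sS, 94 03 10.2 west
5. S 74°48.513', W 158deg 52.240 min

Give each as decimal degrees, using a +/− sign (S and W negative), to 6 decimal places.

Point 1:
  Latitude: split at 2 digits → 88° and 59.43798′; 88 + 59.43798/60 = 88.9906330
  N ⇒ keep positive
  λ: split at 3 digits → 026° and 59.5539′; 26 + 59.5539/60 = 26.9925650
  W ⇒ negate
Point 2:
  φ: degrees = first 2 digits = 49, minutes = 42.7957; 49 + 42.7957/60 = 49.7132617
  N → positive
  Lon: degrees = first 3 digits = 64, minutes = 59.195; 64 + 59.195/60 = 64.9865833
  E → positive
Point 3:
  Lat: degrees = first 2 digits = 2, minutes = 23.428; 2 + 23.428/60 = 2.3904667
  hemisphere S, so the sign is −
  Lon: degrees = first 3 digits = 172, minutes = 21.4695; 172 + 21.4695/60 = 172.3578250
  E → positive
Point 4:
  Lat: 14′ + 7.89″ = 14.13150′; 0 + 14.13150/60 = 0.2355250
  S ⇒ negate
  Longitude: 94° + 3/60 + 10.2/3600 = 94 + 0.050000 + 0.002833 = 94.0528333
  W ⇒ negate
Point 5:
  Latitude: 74 + 48.513/60 = 74.8085500
  S ⇒ negate
  Lon: 158 + 52.24/60 = 158.8706667
  W ⇒ negate

1. 88.990633, -26.992565
2. 49.713262, 64.986583
3. -2.390467, 172.357825
4. -0.235525, -94.052833
5. -74.808550, -158.870667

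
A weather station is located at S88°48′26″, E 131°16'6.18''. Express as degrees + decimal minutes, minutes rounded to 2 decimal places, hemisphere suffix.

88° 48.43′ S, 131° 16.10′ E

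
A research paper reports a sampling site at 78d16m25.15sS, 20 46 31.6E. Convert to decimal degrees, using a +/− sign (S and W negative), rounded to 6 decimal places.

φ: 78 + 16/60 + 25.15/3600 = 78.2736528
hemisphere S, so the sign is −
Longitude: 46′ + 31.6″ = 46.52667′; 20 + 46.52667/60 = 20.7754444
E → positive

-78.273653, 20.775444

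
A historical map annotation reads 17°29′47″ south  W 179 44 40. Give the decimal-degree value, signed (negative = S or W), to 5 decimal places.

-17.49639, -179.74444

φ: 17 + 29/60 + 47/3600 = 17.496389
hemisphere S, so the sign is −
Longitude: 179° + 44/60 + 40/3600 = 179 + 0.733333 + 0.011111 = 179.744444
W → negative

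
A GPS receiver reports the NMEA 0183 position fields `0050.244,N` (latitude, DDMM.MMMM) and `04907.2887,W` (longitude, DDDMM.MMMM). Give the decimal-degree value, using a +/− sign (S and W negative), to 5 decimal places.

Latitude: split at 2 digits → 00° and 50.244′; 0 + 50.244/60 = 0.837400
N → positive
Lon: degrees = first 3 digits = 49, minutes = 7.2887; 49 + 7.2887/60 = 49.121478
W ⇒ negate

0.83740, -49.12148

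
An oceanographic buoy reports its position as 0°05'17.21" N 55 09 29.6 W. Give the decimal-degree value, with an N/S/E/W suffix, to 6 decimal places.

Latitude: 0 + 5/60 + 17.21/3600 = 0.0881139
Longitude: 55° + 9/60 + 29.6/3600 = 55 + 0.150000 + 0.008222 = 55.1582222

0.088114° N, 55.158222° W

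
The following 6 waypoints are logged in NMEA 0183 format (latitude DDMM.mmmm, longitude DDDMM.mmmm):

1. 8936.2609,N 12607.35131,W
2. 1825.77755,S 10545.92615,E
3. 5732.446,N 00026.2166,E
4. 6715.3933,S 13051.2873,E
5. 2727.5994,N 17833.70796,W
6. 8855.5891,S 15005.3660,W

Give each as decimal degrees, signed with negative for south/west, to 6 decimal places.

1. 89.604348, -126.122522
2. -18.429626, 105.765436
3. 57.540767, 0.436943
4. -67.256555, 130.854788
5. 27.459990, -178.561799
6. -88.926485, -150.089433

Point 1:
  Latitude: split at 2 digits → 89° and 36.2609′; 89 + 36.2609/60 = 89.6043483
  N → positive
  λ: split at 3 digits → 126° and 7.35131′; 126 + 7.35131/60 = 126.1225218
  hemisphere W, so the sign is −
Point 2:
  Latitude: degrees = first 2 digits = 18, minutes = 25.77755; 18 + 25.77755/60 = 18.4296258
  S ⇒ negate
  Lon: degrees = first 3 digits = 105, minutes = 45.92615; 105 + 45.92615/60 = 105.7654358
  E → positive
Point 3:
  φ: split at 2 digits → 57° and 32.446′; 57 + 32.446/60 = 57.5407667
  N ⇒ keep positive
  Lon: split at 3 digits → 000° and 26.2166′; 0 + 26.2166/60 = 0.4369433
  E ⇒ keep positive
Point 4:
  Lat: split at 2 digits → 67° and 15.3933′; 67 + 15.3933/60 = 67.2565550
  S ⇒ negate
  Longitude: degrees = first 3 digits = 130, minutes = 51.2873; 130 + 51.2873/60 = 130.8547883
  E → positive
Point 5:
  Lat: split at 2 digits → 27° and 27.5994′; 27 + 27.5994/60 = 27.4599900
  N → positive
  λ: degrees = first 3 digits = 178, minutes = 33.70796; 178 + 33.70796/60 = 178.5617993
  W ⇒ negate
Point 6:
  Latitude: degrees = first 2 digits = 88, minutes = 55.5891; 88 + 55.5891/60 = 88.9264850
  hemisphere S, so the sign is −
  λ: degrees = first 3 digits = 150, minutes = 5.366; 150 + 5.366/60 = 150.0894333
  W ⇒ negate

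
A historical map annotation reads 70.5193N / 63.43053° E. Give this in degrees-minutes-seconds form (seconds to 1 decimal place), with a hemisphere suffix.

70°31′9.5″ N, 63°25′49.9″ E

Latitude: 0.519300 × 60 = 31.15800′ → 31′, remainder × 60 = 9.480″
Lon: 0.430530° → 25.83180′; 0.83180 × 60 = 49.908″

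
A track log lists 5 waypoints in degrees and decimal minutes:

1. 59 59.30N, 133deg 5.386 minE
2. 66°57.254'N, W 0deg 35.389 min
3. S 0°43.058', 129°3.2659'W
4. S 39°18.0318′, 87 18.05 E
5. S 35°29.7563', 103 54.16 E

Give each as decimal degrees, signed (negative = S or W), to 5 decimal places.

1. 59.98833, 133.08977
2. 66.95423, -0.58982
3. -0.71763, -129.05443
4. -39.30053, 87.30083
5. -35.49594, 103.90267

Point 1:
  Lat: 59 + 59.3/60 = 59.988333
  N ⇒ keep positive
  Longitude: 5.386′ = 0.089767°; total 133.089767
  E ⇒ keep positive
Point 2:
  Latitude: 57.254′ = 0.954233°; total 66.954233
  N → positive
  Longitude: 0 + 35.389/60 = 0.589817
  W ⇒ negate
Point 3:
  φ: 43.058′ = 0.717633°; total 0.717633
  S → negative
  Longitude: 3.2659′ = 0.054432°; total 129.054432
  hemisphere W, so the sign is −
Point 4:
  Lat: 18.0318′ = 0.300530°; total 39.300530
  hemisphere S, so the sign is −
  λ: 18.05′ = 0.300833°; total 87.300833
  E ⇒ keep positive
Point 5:
  Latitude: 29.7563′ = 0.495938°; total 35.495938
  hemisphere S, so the sign is −
  Lon: 103 + 54.16/60 = 103.902667
  E ⇒ keep positive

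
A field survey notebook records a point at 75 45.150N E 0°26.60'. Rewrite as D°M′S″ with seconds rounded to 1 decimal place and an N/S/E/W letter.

75°45′9.0″ N, 0°26′36.0″ E

Lat: 45.15000′ → 45′ and 0.15000 × 60 = 9.000″
λ: 26.60000′ → 26′ and 0.60000 × 60 = 36.000″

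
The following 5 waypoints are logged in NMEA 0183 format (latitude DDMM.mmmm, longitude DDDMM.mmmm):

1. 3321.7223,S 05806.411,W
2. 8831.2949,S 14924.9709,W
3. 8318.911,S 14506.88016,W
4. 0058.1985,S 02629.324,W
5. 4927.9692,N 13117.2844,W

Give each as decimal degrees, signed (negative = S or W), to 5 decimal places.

Point 1:
  φ: degrees = first 2 digits = 33, minutes = 21.7223; 33 + 21.7223/60 = 33.362038
  S ⇒ negate
  λ: degrees = first 3 digits = 58, minutes = 6.411; 58 + 6.411/60 = 58.106850
  W ⇒ negate
Point 2:
  φ: degrees = first 2 digits = 88, minutes = 31.2949; 88 + 31.2949/60 = 88.521582
  S → negative
  Lon: split at 3 digits → 149° and 24.9709′; 149 + 24.9709/60 = 149.416182
  hemisphere W, so the sign is −
Point 3:
  φ: split at 2 digits → 83° and 18.911′; 83 + 18.911/60 = 83.315183
  S ⇒ negate
  λ: split at 3 digits → 145° and 6.88016′; 145 + 6.88016/60 = 145.114669
  hemisphere W, so the sign is −
Point 4:
  Latitude: split at 2 digits → 00° and 58.1985′; 0 + 58.1985/60 = 0.969975
  S → negative
  λ: split at 3 digits → 026° and 29.324′; 26 + 29.324/60 = 26.488733
  W → negative
Point 5:
  Latitude: degrees = first 2 digits = 49, minutes = 27.9692; 49 + 27.9692/60 = 49.466153
  N ⇒ keep positive
  λ: split at 3 digits → 131° and 17.2844′; 131 + 17.2844/60 = 131.288073
  W → negative

1. -33.36204, -58.10685
2. -88.52158, -149.41618
3. -83.31518, -145.11467
4. -0.96998, -26.48873
5. 49.46615, -131.28807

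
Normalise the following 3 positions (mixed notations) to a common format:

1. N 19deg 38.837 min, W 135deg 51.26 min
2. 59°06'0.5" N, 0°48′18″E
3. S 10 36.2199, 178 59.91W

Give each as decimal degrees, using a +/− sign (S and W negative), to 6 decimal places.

1. 19.647283, -135.854333
2. 59.100139, 0.805000
3. -10.603665, -178.998500

Point 1:
  φ: 19 + 38.837/60 = 19.6472833
  N → positive
  Longitude: 135 + 51.26/60 = 135.8543333
  W → negative
Point 2:
  φ: 6′ + 0.5″ = 6.00833′; 59 + 6.00833/60 = 59.1001389
  N ⇒ keep positive
  λ: 0° + 48/60 + 18/3600 = 0 + 0.800000 + 0.005000 = 0.8050000
  E ⇒ keep positive
Point 3:
  Latitude: 10 + 36.2199/60 = 10.6036650
  hemisphere S, so the sign is −
  λ: 59.91′ = 0.998500°; total 178.9985000
  W → negative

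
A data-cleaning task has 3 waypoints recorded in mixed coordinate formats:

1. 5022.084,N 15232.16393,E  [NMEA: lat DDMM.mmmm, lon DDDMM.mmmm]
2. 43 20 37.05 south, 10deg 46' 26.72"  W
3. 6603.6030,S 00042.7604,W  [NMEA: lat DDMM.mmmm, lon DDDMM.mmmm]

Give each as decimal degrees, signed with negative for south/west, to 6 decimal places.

1. 50.368067, 152.536066
2. -43.343625, -10.774089
3. -66.060050, -0.712673

Point 1:
  φ: split at 2 digits → 50° and 22.084′; 50 + 22.084/60 = 50.3680667
  N ⇒ keep positive
  Longitude: split at 3 digits → 152° and 32.16393′; 152 + 32.16393/60 = 152.5360655
  E → positive
Point 2:
  φ: 43° + 20/60 + 37.05/3600 = 43 + 0.333333 + 0.010292 = 43.3436250
  S ⇒ negate
  Longitude: 10° + 46/60 + 26.72/3600 = 10 + 0.766667 + 0.007422 = 10.7740889
  hemisphere W, so the sign is −
Point 3:
  φ: split at 2 digits → 66° and 3.603′; 66 + 3.603/60 = 66.0600500
  S ⇒ negate
  λ: degrees = first 3 digits = 0, minutes = 42.7604; 0 + 42.7604/60 = 0.7126733
  W ⇒ negate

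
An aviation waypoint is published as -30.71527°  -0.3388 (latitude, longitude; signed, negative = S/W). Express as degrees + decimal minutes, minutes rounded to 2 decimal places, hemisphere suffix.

30° 42.92′ S, 0° 20.33′ W

Latitude is negative → S; |value| = 30.715270
Lat: minutes = (30.715270 − 30) × 60 = 42.9162
Longitude is negative → W; |value| = 0.338800
λ: 0° + 0.338800 × 60 = 0° 20.3280′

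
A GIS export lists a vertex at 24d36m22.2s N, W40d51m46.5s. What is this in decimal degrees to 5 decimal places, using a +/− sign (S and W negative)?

24.60617, -40.86292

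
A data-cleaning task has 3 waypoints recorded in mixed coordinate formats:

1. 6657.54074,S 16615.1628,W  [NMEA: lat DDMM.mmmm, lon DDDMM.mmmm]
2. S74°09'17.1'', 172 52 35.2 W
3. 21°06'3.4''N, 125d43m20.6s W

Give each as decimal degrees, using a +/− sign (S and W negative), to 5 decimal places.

1. -66.95901, -166.25271
2. -74.15475, -172.87644
3. 21.10094, -125.72239

Point 1:
  φ: split at 2 digits → 66° and 57.54074′; 66 + 57.54074/60 = 66.959012
  hemisphere S, so the sign is −
  Longitude: split at 3 digits → 166° and 15.1628′; 166 + 15.1628/60 = 166.252713
  W → negative
Point 2:
  Lat: 9′ + 17.1″ = 9.28500′; 74 + 9.28500/60 = 74.154750
  S → negative
  Lon: 172° + 52/60 + 35.2/3600 = 172 + 0.866667 + 0.009778 = 172.876444
  hemisphere W, so the sign is −
Point 3:
  φ: 21 + 6/60 + 3.4/3600 = 21.100944
  N ⇒ keep positive
  λ: 125° + 43/60 + 20.6/3600 = 125 + 0.716667 + 0.005722 = 125.722389
  W → negative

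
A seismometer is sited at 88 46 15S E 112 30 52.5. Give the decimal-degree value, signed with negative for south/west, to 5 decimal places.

φ: 88 + 46/60 + 15/3600 = 88.770833
S ⇒ negate
Longitude: 112 + 30/60 + 52.5/3600 = 112.514583
E ⇒ keep positive

-88.77083, 112.51458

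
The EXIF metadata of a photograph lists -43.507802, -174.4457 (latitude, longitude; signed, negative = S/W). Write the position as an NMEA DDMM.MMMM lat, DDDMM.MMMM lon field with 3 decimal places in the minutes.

4330.468,S / 17426.742,W

Latitude is negative → S; |value| = 43.507802
Lat: fractional part 0.507802 → 30.46812 minutes
Longitude is negative → W; |value| = 174.445700
Longitude: fractional part 0.445700 → 26.74200 minutes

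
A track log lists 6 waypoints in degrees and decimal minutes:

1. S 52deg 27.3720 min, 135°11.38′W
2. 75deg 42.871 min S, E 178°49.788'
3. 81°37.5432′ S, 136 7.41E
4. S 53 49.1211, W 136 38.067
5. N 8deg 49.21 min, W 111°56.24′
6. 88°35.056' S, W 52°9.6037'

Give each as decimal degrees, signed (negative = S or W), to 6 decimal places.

1. -52.456200, -135.189667
2. -75.714517, 178.829800
3. -81.625720, 136.123500
4. -53.818685, -136.634450
5. 8.820167, -111.937333
6. -88.584267, -52.160062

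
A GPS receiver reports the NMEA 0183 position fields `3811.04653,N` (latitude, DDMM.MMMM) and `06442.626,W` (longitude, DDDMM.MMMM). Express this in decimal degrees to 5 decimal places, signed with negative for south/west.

38.18411, -64.71043

Lat: split at 2 digits → 38° and 11.04653′; 38 + 11.04653/60 = 38.184109
N → positive
Lon: split at 3 digits → 064° and 42.626′; 64 + 42.626/60 = 64.710433
W → negative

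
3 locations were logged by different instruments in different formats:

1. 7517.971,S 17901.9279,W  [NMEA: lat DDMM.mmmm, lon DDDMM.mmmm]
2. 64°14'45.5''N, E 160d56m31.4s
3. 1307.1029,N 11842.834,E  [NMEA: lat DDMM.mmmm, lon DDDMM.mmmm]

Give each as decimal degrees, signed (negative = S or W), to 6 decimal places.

1. -75.299517, -179.032132
2. 64.245972, 160.942056
3. 13.118382, 118.713900

Point 1:
  Latitude: degrees = first 2 digits = 75, minutes = 17.971; 75 + 17.971/60 = 75.2995167
  hemisphere S, so the sign is −
  Longitude: degrees = first 3 digits = 179, minutes = 1.9279; 179 + 1.9279/60 = 179.0321317
  hemisphere W, so the sign is −
Point 2:
  Latitude: 14′ + 45.5″ = 14.75833′; 64 + 14.75833/60 = 64.2459722
  N → positive
  Longitude: 56′ + 31.4″ = 56.52333′; 160 + 56.52333/60 = 160.9420556
  E ⇒ keep positive
Point 3:
  φ: split at 2 digits → 13° and 7.1029′; 13 + 7.1029/60 = 13.1183817
  N ⇒ keep positive
  λ: split at 3 digits → 118° and 42.834′; 118 + 42.834/60 = 118.7139000
  E ⇒ keep positive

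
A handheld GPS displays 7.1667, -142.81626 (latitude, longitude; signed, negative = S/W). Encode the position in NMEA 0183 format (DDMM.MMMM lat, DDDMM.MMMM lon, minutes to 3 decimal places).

φ: 7° + 0.166700 × 60 = 7° 10.00200′
Longitude is negative → W; |value| = 142.816260
λ: 142° + 0.816260 × 60 = 142° 48.97560′

0710.002,N / 14248.976,W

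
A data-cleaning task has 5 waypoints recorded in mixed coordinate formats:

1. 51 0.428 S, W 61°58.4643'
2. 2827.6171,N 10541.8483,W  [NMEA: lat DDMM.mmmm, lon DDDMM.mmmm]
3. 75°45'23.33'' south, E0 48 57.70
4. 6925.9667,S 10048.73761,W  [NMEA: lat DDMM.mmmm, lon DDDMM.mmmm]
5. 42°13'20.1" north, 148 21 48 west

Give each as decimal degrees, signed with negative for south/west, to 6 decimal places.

1. -51.007133, -61.974405
2. 28.460285, -105.697472
3. -75.756481, 0.816028
4. -69.432778, -100.812294
5. 42.222250, -148.363333

Point 1:
  φ: 0.428′ = 0.007133°; total 51.0071333
  S ⇒ negate
  Lon: 58.4643′ = 0.974405°; total 61.9744050
  W ⇒ negate
Point 2:
  Lat: split at 2 digits → 28° and 27.6171′; 28 + 27.6171/60 = 28.4602850
  N ⇒ keep positive
  Longitude: split at 3 digits → 105° and 41.8483′; 105 + 41.8483/60 = 105.6974717
  hemisphere W, so the sign is −
Point 3:
  Lat: 45′ + 23.33″ = 45.38883′; 75 + 45.38883/60 = 75.7564806
  S ⇒ negate
  Lon: 0 + 48/60 + 57.7/3600 = 0.8160278
  E ⇒ keep positive
Point 4:
  Latitude: degrees = first 2 digits = 69, minutes = 25.9667; 69 + 25.9667/60 = 69.4327783
  hemisphere S, so the sign is −
  λ: degrees = first 3 digits = 100, minutes = 48.73761; 100 + 48.73761/60 = 100.8122935
  hemisphere W, so the sign is −
Point 5:
  φ: 42° + 13/60 + 20.1/3600 = 42 + 0.216667 + 0.005583 = 42.2222500
  N ⇒ keep positive
  Lon: 148 + 21/60 + 48/3600 = 148.3633333
  W → negative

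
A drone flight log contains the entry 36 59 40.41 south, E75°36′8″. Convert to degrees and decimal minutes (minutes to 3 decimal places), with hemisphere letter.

Latitude: 59 + 40.41/60 = 59.67350′
Lon: 36 + 8/60 = 36.13333′

36° 59.674′ S, 75° 36.133′ E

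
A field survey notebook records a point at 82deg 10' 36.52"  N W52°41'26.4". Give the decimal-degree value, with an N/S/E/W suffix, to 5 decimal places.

82.17681° N, 52.69067° W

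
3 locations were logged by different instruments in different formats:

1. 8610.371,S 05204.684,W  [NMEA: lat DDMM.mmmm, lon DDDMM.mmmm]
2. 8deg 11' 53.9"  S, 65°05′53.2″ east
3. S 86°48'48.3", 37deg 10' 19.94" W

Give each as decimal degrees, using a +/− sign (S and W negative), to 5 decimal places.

1. -86.17285, -52.07807
2. -8.19831, 65.09811
3. -86.81342, -37.17221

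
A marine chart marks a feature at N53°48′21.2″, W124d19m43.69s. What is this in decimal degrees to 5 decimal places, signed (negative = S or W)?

φ: 48′ + 21.2″ = 48.35333′; 53 + 48.35333/60 = 53.805889
N ⇒ keep positive
Longitude: 124° + 19/60 + 43.69/3600 = 124 + 0.316667 + 0.012136 = 124.328803
hemisphere W, so the sign is −

53.80589, -124.32880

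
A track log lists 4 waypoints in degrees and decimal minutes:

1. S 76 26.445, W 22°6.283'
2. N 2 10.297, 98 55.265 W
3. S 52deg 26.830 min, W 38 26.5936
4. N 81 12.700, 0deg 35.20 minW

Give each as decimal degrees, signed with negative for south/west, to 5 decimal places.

1. -76.44075, -22.10472
2. 2.17162, -98.92108
3. -52.44717, -38.44323
4. 81.21167, -0.58667

Point 1:
  Lat: 76 + 26.445/60 = 76.440750
  hemisphere S, so the sign is −
  λ: 22 + 6.283/60 = 22.104717
  W → negative
Point 2:
  Latitude: 10.297′ = 0.171617°; total 2.171617
  N → positive
  λ: 98 + 55.265/60 = 98.921083
  W → negative
Point 3:
  Lat: 26.83′ = 0.447167°; total 52.447167
  S ⇒ negate
  λ: 26.5936′ = 0.443227°; total 38.443227
  W → negative
Point 4:
  Latitude: 12.7′ = 0.211667°; total 81.211667
  N → positive
  Longitude: 35.2′ = 0.586667°; total 0.586667
  hemisphere W, so the sign is −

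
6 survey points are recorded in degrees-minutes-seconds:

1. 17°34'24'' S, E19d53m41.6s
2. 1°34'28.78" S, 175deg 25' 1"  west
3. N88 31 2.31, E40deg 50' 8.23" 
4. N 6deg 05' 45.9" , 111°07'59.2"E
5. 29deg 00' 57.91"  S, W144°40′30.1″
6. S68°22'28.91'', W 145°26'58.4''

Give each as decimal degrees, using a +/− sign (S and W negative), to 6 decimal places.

1. -17.573333, 19.894889
2. -1.574661, -175.416944
3. 88.517308, 40.835619
4. 6.096083, 111.133111
5. -29.016086, -144.675028
6. -68.374697, -145.449556

Point 1:
  φ: 17° + 34/60 + 24/3600 = 17 + 0.566667 + 0.006667 = 17.5733333
  hemisphere S, so the sign is −
  Lon: 53′ + 41.6″ = 53.69333′; 19 + 53.69333/60 = 19.8948889
  E → positive
Point 2:
  Latitude: 1 + 34/60 + 28.78/3600 = 1.5746611
  hemisphere S, so the sign is −
  Longitude: 175 + 25/60 + 1/3600 = 175.4169444
  W → negative
Point 3:
  Latitude: 88° + 31/60 + 2.31/3600 = 88 + 0.516667 + 0.000642 = 88.5173083
  N ⇒ keep positive
  Lon: 40° + 50/60 + 8.23/3600 = 40 + 0.833333 + 0.002286 = 40.8356194
  E ⇒ keep positive
Point 4:
  φ: 6° + 5/60 + 45.9/3600 = 6 + 0.083333 + 0.012750 = 6.0960833
  N → positive
  Longitude: 111° + 7/60 + 59.2/3600 = 111 + 0.116667 + 0.016444 = 111.1331111
  E → positive
Point 5:
  Latitude: 0′ + 57.91″ = 0.96517′; 29 + 0.96517/60 = 29.0160861
  hemisphere S, so the sign is −
  Longitude: 144° + 40/60 + 30.1/3600 = 144 + 0.666667 + 0.008361 = 144.6750278
  W → negative
Point 6:
  φ: 68° + 22/60 + 28.91/3600 = 68 + 0.366667 + 0.008031 = 68.3746972
  S → negative
  λ: 145° + 26/60 + 58.4/3600 = 145 + 0.433333 + 0.016222 = 145.4495556
  W ⇒ negate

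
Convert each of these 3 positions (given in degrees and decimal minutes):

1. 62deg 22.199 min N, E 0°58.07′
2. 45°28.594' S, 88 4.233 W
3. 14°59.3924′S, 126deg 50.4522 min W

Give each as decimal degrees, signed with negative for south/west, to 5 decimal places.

Point 1:
  φ: 62 + 22.199/60 = 62.369983
  N → positive
  Longitude: 58.07′ = 0.967833°; total 0.967833
  E ⇒ keep positive
Point 2:
  Latitude: 28.594′ = 0.476567°; total 45.476567
  S → negative
  λ: 88 + 4.233/60 = 88.070550
  hemisphere W, so the sign is −
Point 3:
  Latitude: 59.3924′ = 0.989873°; total 14.989873
  hemisphere S, so the sign is −
  Lon: 50.4522′ = 0.840870°; total 126.840870
  W → negative

1. 62.36998, 0.96783
2. -45.47657, -88.07055
3. -14.98987, -126.84087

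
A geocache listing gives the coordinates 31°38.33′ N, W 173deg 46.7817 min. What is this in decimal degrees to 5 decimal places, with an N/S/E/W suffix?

Latitude: 31 + 38.33/60 = 31.638833
Longitude: 46.7817′ = 0.779695°; total 173.779695

31.63883° N, 173.77970° W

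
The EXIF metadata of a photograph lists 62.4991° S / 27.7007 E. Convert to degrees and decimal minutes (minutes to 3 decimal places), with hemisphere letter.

Lat: fractional part 0.499100 → 29.94600 minutes
Longitude: 27° + 0.700700 × 60 = 27° 42.04200′

62° 29.946′ S, 27° 42.042′ E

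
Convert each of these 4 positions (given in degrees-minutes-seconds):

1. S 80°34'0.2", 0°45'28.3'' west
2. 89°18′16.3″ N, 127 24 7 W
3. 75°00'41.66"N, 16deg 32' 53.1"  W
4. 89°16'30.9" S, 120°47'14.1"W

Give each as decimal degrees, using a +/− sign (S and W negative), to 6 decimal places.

1. -80.566722, -0.757861
2. 89.304528, -127.401944
3. 75.011572, -16.548083
4. -89.275250, -120.787250

Point 1:
  Latitude: 80° + 34/60 + 0.2/3600 = 80 + 0.566667 + 0.000056 = 80.5667222
  S → negative
  λ: 0 + 45/60 + 28.3/3600 = 0.7578611
  W → negative
Point 2:
  φ: 18′ + 16.3″ = 18.27167′; 89 + 18.27167/60 = 89.3045278
  N → positive
  Longitude: 127 + 24/60 + 7/3600 = 127.4019444
  W ⇒ negate
Point 3:
  Latitude: 75 + 0/60 + 41.66/3600 = 75.0115722
  N → positive
  Longitude: 16 + 32/60 + 53.1/3600 = 16.5480833
  W ⇒ negate
Point 4:
  Latitude: 16′ + 30.9″ = 16.51500′; 89 + 16.51500/60 = 89.2752500
  hemisphere S, so the sign is −
  Lon: 47′ + 14.1″ = 47.23500′; 120 + 47.23500/60 = 120.7872500
  W ⇒ negate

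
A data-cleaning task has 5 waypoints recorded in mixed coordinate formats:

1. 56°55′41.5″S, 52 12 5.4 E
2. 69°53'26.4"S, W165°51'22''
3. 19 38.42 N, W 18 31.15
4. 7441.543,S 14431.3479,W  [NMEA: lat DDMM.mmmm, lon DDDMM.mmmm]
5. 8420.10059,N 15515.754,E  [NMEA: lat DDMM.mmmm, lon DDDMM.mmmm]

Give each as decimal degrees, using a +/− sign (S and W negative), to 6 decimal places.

1. -56.928194, 52.201500
2. -69.890667, -165.856111
3. 19.640333, -18.519167
4. -74.692383, -144.522465
5. 84.335010, 155.262567

Point 1:
  Latitude: 56° + 55/60 + 41.5/3600 = 56 + 0.916667 + 0.011528 = 56.9281944
  S ⇒ negate
  Longitude: 52 + 12/60 + 5.4/3600 = 52.2015000
  E ⇒ keep positive
Point 2:
  φ: 69° + 53/60 + 26.4/3600 = 69 + 0.883333 + 0.007333 = 69.8906667
  hemisphere S, so the sign is −
  Lon: 51′ + 22″ = 51.36667′; 165 + 51.36667/60 = 165.8561111
  hemisphere W, so the sign is −
Point 3:
  φ: 38.42′ = 0.640333°; total 19.6403333
  N ⇒ keep positive
  Longitude: 18 + 31.15/60 = 18.5191667
  hemisphere W, so the sign is −
Point 4:
  Latitude: split at 2 digits → 74° and 41.543′; 74 + 41.543/60 = 74.6923833
  S → negative
  λ: degrees = first 3 digits = 144, minutes = 31.3479; 144 + 31.3479/60 = 144.5224650
  hemisphere W, so the sign is −
Point 5:
  Latitude: degrees = first 2 digits = 84, minutes = 20.10059; 84 + 20.10059/60 = 84.3350098
  N → positive
  Lon: split at 3 digits → 155° and 15.754′; 155 + 15.754/60 = 155.2625667
  E → positive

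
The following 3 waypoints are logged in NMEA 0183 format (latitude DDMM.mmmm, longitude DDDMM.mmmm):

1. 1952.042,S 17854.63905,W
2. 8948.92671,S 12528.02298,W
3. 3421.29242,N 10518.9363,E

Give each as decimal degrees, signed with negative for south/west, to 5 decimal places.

Point 1:
  Lat: split at 2 digits → 19° and 52.042′; 19 + 52.042/60 = 19.867367
  hemisphere S, so the sign is −
  Lon: split at 3 digits → 178° and 54.63905′; 178 + 54.63905/60 = 178.910651
  hemisphere W, so the sign is −
Point 2:
  φ: degrees = first 2 digits = 89, minutes = 48.92671; 89 + 48.92671/60 = 89.815445
  hemisphere S, so the sign is −
  Longitude: split at 3 digits → 125° and 28.02298′; 125 + 28.02298/60 = 125.467050
  W ⇒ negate
Point 3:
  Latitude: degrees = first 2 digits = 34, minutes = 21.29242; 34 + 21.29242/60 = 34.354874
  N ⇒ keep positive
  Longitude: split at 3 digits → 105° and 18.9363′; 105 + 18.9363/60 = 105.315605
  E ⇒ keep positive

1. -19.86737, -178.91065
2. -89.81545, -125.46705
3. 34.35487, 105.31561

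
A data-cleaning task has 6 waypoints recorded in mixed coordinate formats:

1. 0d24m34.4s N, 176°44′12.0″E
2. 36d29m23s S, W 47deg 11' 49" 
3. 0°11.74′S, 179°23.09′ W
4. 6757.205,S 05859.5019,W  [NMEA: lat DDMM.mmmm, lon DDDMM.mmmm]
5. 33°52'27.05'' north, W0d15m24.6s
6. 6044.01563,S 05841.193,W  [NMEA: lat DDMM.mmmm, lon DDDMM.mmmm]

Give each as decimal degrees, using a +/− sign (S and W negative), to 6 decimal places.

1. 0.409556, 176.736667
2. -36.489722, -47.196944
3. -0.195667, -179.384833
4. -67.953417, -58.991698
5. 33.874181, -0.256833
6. -60.733594, -58.686550

Point 1:
  Lat: 24′ + 34.4″ = 24.57333′; 0 + 24.57333/60 = 0.4095556
  N ⇒ keep positive
  λ: 176° + 44/60 + 12/3600 = 176 + 0.733333 + 0.003333 = 176.7366667
  E → positive
Point 2:
  Lat: 36° + 29/60 + 23/3600 = 36 + 0.483333 + 0.006389 = 36.4897222
  S → negative
  Longitude: 47 + 11/60 + 49/3600 = 47.1969444
  W ⇒ negate
Point 3:
  φ: 0 + 11.74/60 = 0.1956667
  S → negative
  Lon: 23.09′ = 0.384833°; total 179.3848333
  hemisphere W, so the sign is −
Point 4:
  φ: split at 2 digits → 67° and 57.205′; 67 + 57.205/60 = 67.9534167
  S → negative
  λ: split at 3 digits → 058° and 59.5019′; 58 + 59.5019/60 = 58.9916983
  hemisphere W, so the sign is −
Point 5:
  Latitude: 52′ + 27.05″ = 52.45083′; 33 + 52.45083/60 = 33.8741806
  N → positive
  λ: 0 + 15/60 + 24.6/3600 = 0.2568333
  W → negative
Point 6:
  φ: degrees = first 2 digits = 60, minutes = 44.01563; 60 + 44.01563/60 = 60.7335938
  hemisphere S, so the sign is −
  Lon: split at 3 digits → 058° and 41.193′; 58 + 41.193/60 = 58.6865500
  W ⇒ negate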